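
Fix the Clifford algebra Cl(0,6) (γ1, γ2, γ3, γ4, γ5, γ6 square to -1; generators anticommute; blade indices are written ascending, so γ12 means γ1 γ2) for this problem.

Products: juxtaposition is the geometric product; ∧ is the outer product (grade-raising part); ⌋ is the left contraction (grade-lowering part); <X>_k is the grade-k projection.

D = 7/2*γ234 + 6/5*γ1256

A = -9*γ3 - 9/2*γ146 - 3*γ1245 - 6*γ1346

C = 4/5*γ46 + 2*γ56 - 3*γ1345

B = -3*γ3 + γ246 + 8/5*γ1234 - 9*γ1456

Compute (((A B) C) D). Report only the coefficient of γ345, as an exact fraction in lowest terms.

step 1: -27 - 81/2*γ5 + 9/2*γ12 - 183/5*γ26 + 294/5*γ35 - 6*γ123 + 72/5*γ124 - 18*γ146 + 3*γ156 + 36/5*γ236 + 27/2*γ1346 + 9*γ2346 + 9*γ12345 - 81*γ13456
step 2: 42/5*γ1 + 27*γ2 + 324*γ6 - 54/5*γ13 - 882/5*γ14 - 36/5*γ23 - 732/25*γ24 - 366/5*γ25 - 588/5*γ36 - 108/5*γ46 - 189/2*γ56 - 288/25*γ126 + 567/2*γ134 - 324/5*γ135 - 192/5*γ145 + 144/25*γ234 + 288/5*γ235 + 18*γ245 + 9*γ346 + 54*γ356 + 162/5*γ456 + 18/5*γ1246 - 18*γ1256 + 108*γ1345 + 9/2*γ2345 - 1176/25*γ3456 - 114/5*γ12346 - 24/5*γ12356 + 252/5*γ12456 - 549/5*γ123456
step 3: -36/25 - 2706/25*γ3 + 2142/25*γ4 - 963/500*γ5 - 17577/20*γ12 + 4191/25*γ16 + 63/2*γ26 - 11313/50*γ34 - 63*γ35 + 4932/25*γ45 + 2763/5*γ123 - 1917/25*γ124 + 3834/5*γ125 - 2043/25*γ136 - 108/5*γ146 - 3519/10*γ156 - 3834/25*γ236 + 9138/25*γ246 + 3864/25*γ256 - 5721/25*γ345 + 10731/125*γ1234 - 6888/25*γ1235 + 5022/25*γ1245 - 1143/25*γ1346 + 4194/25*γ1356 - 2292/125*γ1456 - 5022/5*γ2346 - 2511/25*γ2356 + 10017/25*γ2456 + 54/5*γ12345 + 8739/125*γ13456 - 13419/20*γ23456
Answer: -5721/25


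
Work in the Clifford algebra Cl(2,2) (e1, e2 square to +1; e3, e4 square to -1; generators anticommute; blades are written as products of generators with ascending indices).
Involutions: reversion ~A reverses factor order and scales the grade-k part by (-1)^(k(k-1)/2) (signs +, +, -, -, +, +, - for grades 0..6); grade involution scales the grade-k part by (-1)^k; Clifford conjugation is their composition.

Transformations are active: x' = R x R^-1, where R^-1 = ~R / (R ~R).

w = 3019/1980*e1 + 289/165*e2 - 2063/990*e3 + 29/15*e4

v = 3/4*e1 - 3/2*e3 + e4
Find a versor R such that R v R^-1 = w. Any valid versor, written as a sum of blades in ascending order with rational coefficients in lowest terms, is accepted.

Here q(v) = q(w) = -43/16; the classical choice R = v + w = 1126/495*e1 + 289/165*e2 - 1774/495*e3 + 44/15*e4 then realises v -> w under the sandwich.
Answer: 1126/495*e1 + 289/165*e2 - 1774/495*e3 + 44/15*e4


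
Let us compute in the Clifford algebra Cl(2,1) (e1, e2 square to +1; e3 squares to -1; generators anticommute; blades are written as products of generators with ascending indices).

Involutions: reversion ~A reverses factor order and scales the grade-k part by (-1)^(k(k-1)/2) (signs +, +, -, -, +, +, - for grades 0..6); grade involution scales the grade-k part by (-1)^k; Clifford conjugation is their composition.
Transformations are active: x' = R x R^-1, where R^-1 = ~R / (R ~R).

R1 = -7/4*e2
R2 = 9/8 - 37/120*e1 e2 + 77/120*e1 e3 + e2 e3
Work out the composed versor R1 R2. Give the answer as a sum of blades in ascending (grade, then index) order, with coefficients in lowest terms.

Distribute over the terms of R1 (each basis-blade product reordered to ascending indices, repeated generators contracted through their squares):
(-7/4*e2) R2 = -259/480*e1 - 63/32*e2 - 7/4*e3 + 539/480*e1 e2 e3
Answer: -259/480*e1 - 63/32*e2 - 7/4*e3 + 539/480*e1 e2 e3


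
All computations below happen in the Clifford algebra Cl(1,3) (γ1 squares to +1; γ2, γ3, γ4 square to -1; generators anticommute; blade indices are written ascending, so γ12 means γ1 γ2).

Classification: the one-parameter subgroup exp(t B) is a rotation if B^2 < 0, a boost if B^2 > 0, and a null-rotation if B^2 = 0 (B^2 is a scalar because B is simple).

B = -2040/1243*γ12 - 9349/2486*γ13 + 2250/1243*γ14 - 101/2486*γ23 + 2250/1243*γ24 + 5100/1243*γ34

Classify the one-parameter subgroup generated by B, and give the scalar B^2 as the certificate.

B^2 term by term: the squares give (-2040/1243)^2*(γ12)^2 + (-9349/2486)^2*(γ13)^2 + (2250/1243)^2*(γ14)^2 + (-101/2486)^2*(γ23)^2 + (2250/1243)^2*(γ24)^2 + (5100/1243)^2*(γ34)^2 = 4161600/1545049*(+1) + 87403801/6180196*(+1) + 5062500/1545049*(+1) + 10201/6180196*(-1) + 5062500/1545049*(-1) + 26010000/1545049*(-1) = 0 (each basis 2-blade squares to minus the product of its generators' squares); cross terms between blades sharing an index anticommute and cancel; the commuting (index-disjoint) pairs give grade-4 terms 2*c*c'*(blade product), which cancel blade by blade — γ1234: -20808000/1545049 + 21035250/1545049 - 227250/1545049 = 0 — confirming B is simple. So B^2 = 0.
Answer: null-rotation, certificate B^2 = 0. The invariant at work: B^2 = 0 is unchanged by conjugation, hence its sign classifies the subgroup whatever basis B is written in.


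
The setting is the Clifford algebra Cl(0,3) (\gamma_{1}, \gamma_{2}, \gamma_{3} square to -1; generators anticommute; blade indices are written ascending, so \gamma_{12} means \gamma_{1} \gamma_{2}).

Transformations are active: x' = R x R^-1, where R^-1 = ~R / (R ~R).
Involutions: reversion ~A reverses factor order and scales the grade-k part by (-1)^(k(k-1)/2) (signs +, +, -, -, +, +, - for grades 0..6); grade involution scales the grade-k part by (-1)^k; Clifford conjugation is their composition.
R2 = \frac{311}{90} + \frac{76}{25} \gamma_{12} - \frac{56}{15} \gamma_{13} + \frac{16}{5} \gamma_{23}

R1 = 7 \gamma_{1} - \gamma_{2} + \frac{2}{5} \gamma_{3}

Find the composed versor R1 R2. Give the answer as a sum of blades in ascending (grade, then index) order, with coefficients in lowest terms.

Distribute over the terms of R1 (each basis-blade product reordered to ascending indices, repeated generators contracted through their squares):
(7 \gamma_{1}) R2 = \frac{2177}{90} \gamma_{1} - \frac{532}{25} \gamma_{2} + \frac{392}{15} \gamma_{3} + \frac{112}{5} \gamma_{123}
(-\gamma_{2}) R2 = -\frac{76}{25} \gamma_{1} - \frac{311}{90} \gamma_{2} + \frac{16}{5} \gamma_{3} - \frac{56}{15} \gamma_{123}
(\frac{2}{5} \gamma_{3}) R2 = -\frac{112}{75} \gamma_{1} + \frac{32}{25} \gamma_{2} + \frac{311}{225} \gamma_{3} + \frac{152}{125} \gamma_{123}
Summing the partial products and collecting blades:
Answer: \frac{1769}{90} \gamma_{1} - \frac{2111}{90} \gamma_{2} + \frac{6911}{225} \gamma_{3} + \frac{7456}{375} \gamma_{123}


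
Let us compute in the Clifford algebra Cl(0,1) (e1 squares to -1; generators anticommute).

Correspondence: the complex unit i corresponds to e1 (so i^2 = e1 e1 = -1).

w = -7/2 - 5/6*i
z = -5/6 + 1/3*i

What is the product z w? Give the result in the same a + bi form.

In blades: z = -5/6 + 1/3*e1, w = -7/2 - 5/6*e1.
Distribute z over w term by term (generator squares from the signature, products reordered to ascending indices): (-5/6)*w = 35/12 + 25/36*e1; (1/3*e1)*w = 5/18 - 7/6*e1.
Sum: 115/36 - 17/36*e1; translating back through the correspondence:
Answer: 115/36 - 17/36*i


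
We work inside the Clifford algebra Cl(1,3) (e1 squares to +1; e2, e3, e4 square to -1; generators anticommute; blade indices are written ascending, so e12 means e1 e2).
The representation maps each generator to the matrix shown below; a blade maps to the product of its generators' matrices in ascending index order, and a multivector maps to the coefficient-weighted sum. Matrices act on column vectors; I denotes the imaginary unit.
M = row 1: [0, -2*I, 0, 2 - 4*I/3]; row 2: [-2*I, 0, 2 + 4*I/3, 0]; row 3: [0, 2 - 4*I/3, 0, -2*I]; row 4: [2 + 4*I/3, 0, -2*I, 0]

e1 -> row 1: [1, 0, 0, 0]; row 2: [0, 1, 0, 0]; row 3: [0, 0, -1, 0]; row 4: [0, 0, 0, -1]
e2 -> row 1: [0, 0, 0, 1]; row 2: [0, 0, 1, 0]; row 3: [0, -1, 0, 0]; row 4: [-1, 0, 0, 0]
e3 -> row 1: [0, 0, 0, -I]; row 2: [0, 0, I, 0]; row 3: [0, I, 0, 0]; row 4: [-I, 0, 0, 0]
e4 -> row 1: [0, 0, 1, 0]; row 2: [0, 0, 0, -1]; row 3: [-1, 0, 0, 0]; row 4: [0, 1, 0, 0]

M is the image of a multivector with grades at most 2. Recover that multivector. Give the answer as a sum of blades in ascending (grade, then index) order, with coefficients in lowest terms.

Method: the blade images are trace-orthogonal — tr(rho(e_A) rho(e_B)^-1) = 4 if A = B and 0 otherwise — and rho(e_A)^-1 = (e_A)^2 * rho(e_A) with (e_A)^2 = +1 or -1, so the coefficient of e_A in the preimage is (e_A)^2 * tr(M rho(e_A))/4.
Nonzero projections over blades of grade <= 2: e12: (e12)^2 = +1, tr(M rho(e12)) = 8, coefficient 2; e13: (e13)^2 = +1, tr(M rho(e13)) = 16/3, coefficient 4/3; e34: (e34)^2 = -1, tr(M rho(e34)) = -8, coefficient 2. Every other blade of grade <= 2 projects to 0.
Answer: 2*e12 + 4/3*e13 + 2*e34


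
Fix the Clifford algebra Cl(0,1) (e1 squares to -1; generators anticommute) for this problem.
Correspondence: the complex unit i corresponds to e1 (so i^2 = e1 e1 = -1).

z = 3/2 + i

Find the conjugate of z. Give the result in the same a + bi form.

In blades: z = 3/2 + e1.
Conjugation here is Clifford conjugation: the scalar is fixed and the grade-1 and grade-2 blades all flip sign, giving 3/2 - e1; translating back:
Answer: 3/2 - i


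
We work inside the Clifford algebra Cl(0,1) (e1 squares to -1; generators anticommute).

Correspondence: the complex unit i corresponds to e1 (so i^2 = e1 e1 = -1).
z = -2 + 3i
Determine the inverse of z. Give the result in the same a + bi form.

In blades: z = -2 + 3*e1.
With qbar = -2 - 3*e1 (scalar fixed, mapped units negated), z qbar = 13 (the sum of squared coefficients), so z^-1 = qbar / (13) = -2/13 - 3/13*e1; translating back:
Answer: -2/13 - 3/13*i


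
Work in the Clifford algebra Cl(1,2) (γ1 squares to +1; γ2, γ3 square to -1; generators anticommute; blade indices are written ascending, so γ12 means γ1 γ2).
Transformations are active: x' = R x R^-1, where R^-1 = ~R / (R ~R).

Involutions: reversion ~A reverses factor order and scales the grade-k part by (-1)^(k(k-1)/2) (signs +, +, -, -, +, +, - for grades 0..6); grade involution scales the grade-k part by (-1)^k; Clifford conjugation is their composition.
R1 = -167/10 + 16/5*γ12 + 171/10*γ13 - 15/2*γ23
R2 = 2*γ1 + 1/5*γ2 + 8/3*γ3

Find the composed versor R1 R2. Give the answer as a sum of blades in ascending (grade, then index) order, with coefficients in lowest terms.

Distribute over the terms of R2 (each basis-blade product reordered to ascending indices, repeated generators contracted through their squares):
R1 (2*γ1) = -167/5*γ1 - 32/5*γ2 - 171/5*γ3 - 15*γ123
R1 (1/5*γ2) = -16/25*γ1 - 167/50*γ2 - 3/2*γ3 - 171/50*γ123
R1 (8/3*γ3) = -228/5*γ1 + 20*γ2 - 668/15*γ3 + 128/15*γ123
Summing the partial products and collecting blades:
Answer: -1991/25*γ1 + 513/50*γ2 - 2407/30*γ3 - 1483/150*γ123


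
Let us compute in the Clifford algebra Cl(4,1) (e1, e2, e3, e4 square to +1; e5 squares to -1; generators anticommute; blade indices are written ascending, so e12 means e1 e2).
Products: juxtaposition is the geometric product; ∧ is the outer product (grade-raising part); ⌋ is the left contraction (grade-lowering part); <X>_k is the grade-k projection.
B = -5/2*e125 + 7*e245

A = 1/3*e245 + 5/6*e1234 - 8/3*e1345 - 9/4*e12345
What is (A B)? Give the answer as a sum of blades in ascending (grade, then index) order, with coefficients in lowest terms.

step 1: 7/3 + 63/4*e13 - 5/6*e14 + 45/8*e34 + 56/3*e123 + 35/6*e135 - 20/3*e234 + 25/12*e345
Answer: 7/3 + 63/4*e13 - 5/6*e14 + 45/8*e34 + 56/3*e123 + 35/6*e135 - 20/3*e234 + 25/12*e345


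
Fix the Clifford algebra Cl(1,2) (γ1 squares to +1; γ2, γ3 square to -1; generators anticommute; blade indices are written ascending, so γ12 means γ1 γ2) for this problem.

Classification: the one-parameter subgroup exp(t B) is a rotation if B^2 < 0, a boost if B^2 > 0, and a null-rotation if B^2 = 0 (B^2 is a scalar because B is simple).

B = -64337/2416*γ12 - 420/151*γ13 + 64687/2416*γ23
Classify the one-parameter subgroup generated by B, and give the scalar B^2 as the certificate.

B^2 term by term: the squares give (-64337/2416)^2*(γ12)^2 + (-420/151)^2*(γ13)^2 + (64687/2416)^2*(γ23)^2 = 4139249569/5837056*(+1) + 176400/22801*(+1) + 4184407969/5837056*(-1) = 0 (each basis 2-blade squares to minus the product of its generators' squares); cross terms between blades sharing an index anticommute and cancel. So B^2 = 0.
Answer: null-rotation, certificate B^2 = 0. Certificate logic: 0 is a conjugation-invariant scalar, so its sign fixes rotation versus boost versus null-rotation outright.


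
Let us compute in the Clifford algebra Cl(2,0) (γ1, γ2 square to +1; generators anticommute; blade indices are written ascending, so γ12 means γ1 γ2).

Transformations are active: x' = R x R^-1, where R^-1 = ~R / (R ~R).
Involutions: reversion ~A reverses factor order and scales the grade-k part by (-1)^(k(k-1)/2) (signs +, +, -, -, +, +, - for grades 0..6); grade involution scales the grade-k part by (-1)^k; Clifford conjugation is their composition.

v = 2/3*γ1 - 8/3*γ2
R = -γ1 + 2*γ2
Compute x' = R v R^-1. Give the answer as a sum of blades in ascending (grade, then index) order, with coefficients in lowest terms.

~R = -γ1 + 2*γ2, and R ~R = 5, so R^-1 = ~R / (5).
R v = -6 + 4/3*γ12
Answer: 26/15*γ1 - 32/15*γ2


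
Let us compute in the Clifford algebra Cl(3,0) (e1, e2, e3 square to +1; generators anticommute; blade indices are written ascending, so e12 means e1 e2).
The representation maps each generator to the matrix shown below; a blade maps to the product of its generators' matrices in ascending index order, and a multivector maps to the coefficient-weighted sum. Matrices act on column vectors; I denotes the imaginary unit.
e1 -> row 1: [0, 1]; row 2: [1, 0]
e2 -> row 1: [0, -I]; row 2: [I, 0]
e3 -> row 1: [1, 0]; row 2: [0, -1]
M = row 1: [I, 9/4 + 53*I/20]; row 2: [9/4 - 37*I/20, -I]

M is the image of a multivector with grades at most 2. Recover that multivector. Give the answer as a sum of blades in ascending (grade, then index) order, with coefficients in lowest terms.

Method: 1, rho(e1), rho(e2), rho(e3) form a trace-orthogonal basis of the 2x2 complex matrices (tr(X Y) = 2 if X = Y, else 0), so M = m0*1 + m1*rho(e1) + m2*rho(e2) + m3*rho(e3) with m0 = tr(M)/2 = 0, m1 = tr(M rho(e1))/2 = 9/4 + 2*I/5, m2 = tr(M rho(e2))/2 = -9/4, m3 = tr(M rho(e3))/2 = I.
Multiplying table entries, the bivector images are rho(e12) = I*rho(e3), rho(e13) = -I*rho(e2), rho(e23) = I*rho(e1); with real blade coefficients the real parts of m0..m3 are the coefficients of 1, e1, e2, e3 and the imaginary parts give the bivectors (e23: Im m1, e13: -Im m2, e12: Im m3).
Answer: 9/4*e1 - 9/4*e2 + e12 + 2/5*e23


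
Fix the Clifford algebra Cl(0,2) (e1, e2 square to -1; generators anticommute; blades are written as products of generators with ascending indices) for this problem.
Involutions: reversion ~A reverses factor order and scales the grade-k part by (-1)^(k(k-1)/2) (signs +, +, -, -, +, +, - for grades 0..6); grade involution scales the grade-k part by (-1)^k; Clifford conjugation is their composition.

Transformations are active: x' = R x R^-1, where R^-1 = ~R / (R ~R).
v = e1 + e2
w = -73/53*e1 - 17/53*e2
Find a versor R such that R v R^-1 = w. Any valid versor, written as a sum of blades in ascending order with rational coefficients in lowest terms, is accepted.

Why this works: both vectors square to -2, so q(v) = q(w) and R = v + w = -20/53*e1 + 36/53*e2 carries v to w — its own direction survives, the complement (v - w)/2 flips.
Answer: -20/53*e1 + 36/53*e2


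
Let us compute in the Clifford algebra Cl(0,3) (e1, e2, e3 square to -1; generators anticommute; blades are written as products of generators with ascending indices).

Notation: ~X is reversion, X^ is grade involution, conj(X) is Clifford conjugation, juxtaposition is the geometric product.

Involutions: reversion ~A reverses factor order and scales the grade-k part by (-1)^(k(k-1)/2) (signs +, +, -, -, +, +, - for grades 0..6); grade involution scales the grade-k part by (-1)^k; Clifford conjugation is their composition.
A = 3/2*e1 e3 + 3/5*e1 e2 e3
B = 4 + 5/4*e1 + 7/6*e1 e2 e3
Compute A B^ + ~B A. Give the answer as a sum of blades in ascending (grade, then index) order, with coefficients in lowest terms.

first term: -7/10 - 7/4*e2 - 15/8*e3 + 6*e1 e3 + 3/4*e2 e3 + 12/5*e1 e2 e3
second term: -7/10 - 7/4*e2 - 15/8*e3 + 6*e1 e3 - 3/4*e2 e3 + 12/5*e1 e2 e3
Answer: -7/5 - 7/2*e2 - 15/4*e3 + 12*e1 e3 + 24/5*e1 e2 e3


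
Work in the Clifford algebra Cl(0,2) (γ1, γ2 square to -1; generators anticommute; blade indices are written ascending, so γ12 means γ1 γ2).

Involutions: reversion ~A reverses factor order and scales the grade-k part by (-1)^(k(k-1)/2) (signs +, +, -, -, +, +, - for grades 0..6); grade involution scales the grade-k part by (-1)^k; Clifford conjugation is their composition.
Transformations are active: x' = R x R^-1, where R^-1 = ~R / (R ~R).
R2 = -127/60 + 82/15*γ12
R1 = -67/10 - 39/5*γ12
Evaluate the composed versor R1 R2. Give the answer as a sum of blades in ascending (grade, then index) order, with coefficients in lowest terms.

Distribute over the terms of R1 (each basis-blade product reordered to ascending indices, repeated generators contracted through their squares):
(-67/10) R2 = 8509/600 - 2747/75*γ12
(-39/5*γ12) R2 = 1066/25 + 1651/100*γ12
Summing the partial products and collecting blades:
Answer: 34093/600 - 1207/60*γ12


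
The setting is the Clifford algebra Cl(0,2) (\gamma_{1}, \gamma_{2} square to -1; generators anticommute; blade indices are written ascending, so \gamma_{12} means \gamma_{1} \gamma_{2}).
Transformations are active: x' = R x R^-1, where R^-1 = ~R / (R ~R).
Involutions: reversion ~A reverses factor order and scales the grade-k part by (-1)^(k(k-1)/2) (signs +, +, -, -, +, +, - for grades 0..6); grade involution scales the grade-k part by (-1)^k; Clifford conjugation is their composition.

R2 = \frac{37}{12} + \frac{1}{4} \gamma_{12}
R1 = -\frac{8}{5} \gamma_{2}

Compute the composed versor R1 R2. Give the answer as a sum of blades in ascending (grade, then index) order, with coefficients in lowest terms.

Distribute over the terms of R1 (each basis-blade product reordered to ascending indices, repeated generators contracted through their squares):
(-\frac{8}{5} \gamma_{2}) R2 = -\frac{2}{5} \gamma_{1} - \frac{74}{15} \gamma_{2}
Answer: -\frac{2}{5} \gamma_{1} - \frac{74}{15} \gamma_{2}


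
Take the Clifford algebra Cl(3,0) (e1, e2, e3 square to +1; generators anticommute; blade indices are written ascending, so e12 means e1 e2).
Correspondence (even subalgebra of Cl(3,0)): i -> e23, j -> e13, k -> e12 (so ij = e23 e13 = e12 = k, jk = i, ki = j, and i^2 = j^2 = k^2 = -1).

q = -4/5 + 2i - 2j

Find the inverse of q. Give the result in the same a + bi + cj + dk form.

In blades: q = -4/5 - 2*e13 + 2*e23.
With qbar = -4/5 + 2*e13 - 2*e23 (scalar fixed, mapped units negated), q qbar = 216/25 (the sum of squared coefficients), so q^-1 = qbar / (216/25) = -5/54 + 25/108*e13 - 25/108*e23; translating back:
Answer: -5/54 - 25/108*i + 25/108*j


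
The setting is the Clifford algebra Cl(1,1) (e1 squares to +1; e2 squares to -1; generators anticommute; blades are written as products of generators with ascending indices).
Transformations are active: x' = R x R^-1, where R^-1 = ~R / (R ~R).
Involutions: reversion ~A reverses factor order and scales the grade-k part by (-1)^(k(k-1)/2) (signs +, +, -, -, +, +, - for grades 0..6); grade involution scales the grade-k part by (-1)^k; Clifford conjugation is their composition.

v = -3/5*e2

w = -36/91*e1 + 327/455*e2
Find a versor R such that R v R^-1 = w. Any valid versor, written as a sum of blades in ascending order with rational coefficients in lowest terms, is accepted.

The midline construction: v and w both square to -9/25, so reflecting in their sum -36/91*e1 + 54/455*e2 exchanges them.
Answer: -36/91*e1 + 54/455*e2


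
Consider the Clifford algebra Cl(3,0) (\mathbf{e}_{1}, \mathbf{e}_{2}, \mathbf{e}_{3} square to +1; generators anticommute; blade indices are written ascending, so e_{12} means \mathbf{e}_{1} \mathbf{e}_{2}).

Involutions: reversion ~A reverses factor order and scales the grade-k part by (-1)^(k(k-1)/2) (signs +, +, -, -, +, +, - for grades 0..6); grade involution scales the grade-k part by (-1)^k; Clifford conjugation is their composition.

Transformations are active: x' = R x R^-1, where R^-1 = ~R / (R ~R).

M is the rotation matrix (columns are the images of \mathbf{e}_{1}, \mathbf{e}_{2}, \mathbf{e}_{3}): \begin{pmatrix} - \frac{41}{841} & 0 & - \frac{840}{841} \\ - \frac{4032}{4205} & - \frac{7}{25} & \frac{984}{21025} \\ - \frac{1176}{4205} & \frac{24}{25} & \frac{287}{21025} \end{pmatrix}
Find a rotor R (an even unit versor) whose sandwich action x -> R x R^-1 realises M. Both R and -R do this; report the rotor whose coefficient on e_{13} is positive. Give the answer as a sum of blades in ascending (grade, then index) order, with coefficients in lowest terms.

Method: write R = a + b12*e_{12} + b13*e_{13} + b23*e_{23} with a^2 + b12^2 + b13^2 + b23^2 = 1 (so R^-1 = ~R). Expanding the columns R e_j ~R gives tr M = 4a^2 - 1 and, from the antisymmetric part, M21 - M12 = -4a*b12, M13 - M31 = 4a*b13, M32 - M23 = -4a*b23.
Here tr M = -\frac{265}{841}, so a^2 = (1 + tr M)/4 = \frac{144}{841} and a = ±\frac{12}{29}. Taking a = \frac{12}{29}: M21 - M12 = -\frac{4032}{4205}, M13 - M31 = -\frac{3024}{4205}, M32 - M23 = \frac{768}{841}, giving b12 = \frac{84}{145}, b13 = -\frac{63}{145}, b23 = -\frac{16}{29}, i.e. R = \frac{12}{29} + \frac{84}{145} e_{12} - \frac{63}{145} e_{13} - \frac{16}{29} e_{23}.
Its e_{13} coefficient is negative, so report the other preimage -R.
Answer: -\frac{12}{29} - \frac{84}{145} e_{12} + \frac{63}{145} e_{13} + \frac{16}{29} e_{23}. Note: both R and -R realise this M (trace -\frac{265}{841}); the covering map identifies them, and the e_{13}-coefficient sign is the tie-breaker.


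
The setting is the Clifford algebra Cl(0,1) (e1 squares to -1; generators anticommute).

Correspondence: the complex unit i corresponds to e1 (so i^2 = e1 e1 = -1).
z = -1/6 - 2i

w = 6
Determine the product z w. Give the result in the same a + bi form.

In blades: z = -1/6 - 2*e1, w = 6.
Distribute z over w term by term (generator squares from the signature, products reordered to ascending indices): (-1/6)*w = -1; (-2*e1)*w = -12*e1.
Sum: -1 - 12*e1; translating back through the correspondence:
Answer: -1 - 12i


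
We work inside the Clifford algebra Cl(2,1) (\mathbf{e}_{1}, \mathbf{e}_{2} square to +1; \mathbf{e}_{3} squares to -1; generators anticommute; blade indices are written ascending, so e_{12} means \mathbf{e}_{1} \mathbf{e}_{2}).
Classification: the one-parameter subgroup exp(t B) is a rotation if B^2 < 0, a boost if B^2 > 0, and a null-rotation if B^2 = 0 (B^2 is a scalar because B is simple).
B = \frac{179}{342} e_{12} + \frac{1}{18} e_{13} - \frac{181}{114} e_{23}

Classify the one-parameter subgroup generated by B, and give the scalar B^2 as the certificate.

B^2 term by term: the squares give (\frac{179}{342})^2*(e_{12})^2 + (\frac{1}{18})^2*(e_{13})^2 + (-\frac{181}{114})^2*(e_{23})^2 = \frac{32041}{116964}*(-1) + \frac{1}{324}*(+1) + \frac{32761}{12996}*(+1) = \frac{9}{4} (each basis 2-blade squares to minus the product of its generators' squares); cross terms between blades sharing an index anticommute and cancel. So B^2 = \frac{9}{4}.
Answer: boost, certificate B^2 = \frac{9}{4}. Why this suffices: the scalar \frac{9}{4} survives any versor conjugation, so its sign alone determines the class however B is presented.


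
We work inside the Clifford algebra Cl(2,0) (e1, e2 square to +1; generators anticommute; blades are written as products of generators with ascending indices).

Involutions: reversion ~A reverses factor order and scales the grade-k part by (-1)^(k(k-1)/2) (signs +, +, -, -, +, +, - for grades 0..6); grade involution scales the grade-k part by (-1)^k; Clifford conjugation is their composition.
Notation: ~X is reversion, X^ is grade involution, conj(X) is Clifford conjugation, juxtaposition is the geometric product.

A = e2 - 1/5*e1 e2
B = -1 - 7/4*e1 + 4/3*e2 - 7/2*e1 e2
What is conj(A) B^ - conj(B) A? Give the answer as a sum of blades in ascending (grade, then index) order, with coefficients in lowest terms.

first term: 61/30 - 113/30*e1 + 13/20*e2 + 31/20*e1 e2
second term: -19/30 + 97/30*e1 - 27/20*e2 + 39/20*e1 e2
Answer: 8/3 - 7*e1 + 2*e2 - 2/5*e1 e2


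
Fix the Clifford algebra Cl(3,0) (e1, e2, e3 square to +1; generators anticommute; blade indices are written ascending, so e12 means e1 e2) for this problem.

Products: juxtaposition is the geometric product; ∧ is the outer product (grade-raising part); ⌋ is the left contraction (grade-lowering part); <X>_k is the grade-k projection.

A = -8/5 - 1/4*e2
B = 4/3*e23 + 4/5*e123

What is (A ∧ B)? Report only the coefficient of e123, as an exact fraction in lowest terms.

step 1: -32/15*e23 - 32/25*e123
Answer: -32/25


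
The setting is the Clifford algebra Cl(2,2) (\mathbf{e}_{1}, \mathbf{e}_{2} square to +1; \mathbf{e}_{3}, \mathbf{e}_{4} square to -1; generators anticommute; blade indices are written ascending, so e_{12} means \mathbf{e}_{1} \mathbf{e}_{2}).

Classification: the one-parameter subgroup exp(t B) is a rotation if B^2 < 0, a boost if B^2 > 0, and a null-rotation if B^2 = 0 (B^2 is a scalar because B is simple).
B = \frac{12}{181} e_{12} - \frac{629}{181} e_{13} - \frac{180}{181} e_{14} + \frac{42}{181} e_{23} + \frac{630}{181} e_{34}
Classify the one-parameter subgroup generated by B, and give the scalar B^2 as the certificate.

B^2 term by term: the squares give (\frac{12}{181})^2*(e_{12})^2 + (-\frac{629}{181})^2*(e_{13})^2 + (-\frac{180}{181})^2*(e_{14})^2 + (\frac{42}{181})^2*(e_{23})^2 + (\frac{630}{181})^2*(e_{34})^2 = \frac{144}{32761}*(-1) + \frac{395641}{32761}*(+1) + \frac{32400}{32761}*(+1) + \frac{1764}{32761}*(+1) + \frac{396900}{32761}*(-1) = 1 (each basis 2-blade squares to minus the product of its generators' squares); cross terms between blades sharing an index anticommute and cancel; the commuting (index-disjoint) pairs give grade-4 terms 2*c*c'*(blade product), which cancel blade by blade — e_{1234}: \frac{15120}{32761} - \frac{15120}{32761} = 0 — confirming B is simple. So B^2 = 1.
Answer: boost, certificate B^2 = 1. Check the certificate: B^2 = 1, and that sign is decisive whatever form B takes.


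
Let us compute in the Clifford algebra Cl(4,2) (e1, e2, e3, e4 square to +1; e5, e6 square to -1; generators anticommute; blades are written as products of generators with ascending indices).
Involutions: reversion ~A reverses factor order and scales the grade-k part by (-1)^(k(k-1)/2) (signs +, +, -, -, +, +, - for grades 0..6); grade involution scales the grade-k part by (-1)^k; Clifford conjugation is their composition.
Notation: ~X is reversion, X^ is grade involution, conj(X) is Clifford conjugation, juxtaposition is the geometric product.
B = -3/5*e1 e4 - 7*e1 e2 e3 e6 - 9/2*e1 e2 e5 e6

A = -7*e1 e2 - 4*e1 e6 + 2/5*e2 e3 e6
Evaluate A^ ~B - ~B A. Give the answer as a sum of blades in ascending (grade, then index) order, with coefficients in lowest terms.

first term: -14/5*e1 + 28*e2 e3 + 21/5*e2 e4 + 18*e2 e5 - 49*e3 e6 - 12/5*e4 e6 - 63/2*e5 e6 - 9/5*e1 e3 e5 - 6/25*e1 e2 e3 e4 e6
second term: -14/5*e1 + 28*e2 e3 - 21/5*e2 e4 + 18*e2 e5 - 49*e3 e6 + 12/5*e4 e6 - 63/2*e5 e6 + 9/5*e1 e3 e5 + 6/25*e1 e2 e3 e4 e6
Answer: 42/5*e2 e4 - 24/5*e4 e6 - 18/5*e1 e3 e5 - 12/25*e1 e2 e3 e4 e6


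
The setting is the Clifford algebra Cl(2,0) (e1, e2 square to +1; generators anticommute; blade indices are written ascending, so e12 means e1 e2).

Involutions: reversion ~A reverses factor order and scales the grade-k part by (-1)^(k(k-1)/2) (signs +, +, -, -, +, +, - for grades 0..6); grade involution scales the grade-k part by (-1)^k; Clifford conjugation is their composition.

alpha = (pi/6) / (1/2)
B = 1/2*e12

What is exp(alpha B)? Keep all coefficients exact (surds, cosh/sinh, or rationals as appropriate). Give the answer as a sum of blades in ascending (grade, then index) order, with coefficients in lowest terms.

B^2 = (1/2)^2*(e12)^2 = 1/4*(-1) = -1/4 (a basis 2-blade squares to minus the product of its generators' squares).
B^2 = -1/4 — the series telescopes trigonometrically here: l = 1/2, alpha*l = pi/6, so exp(alpha B) = cos(pi/6) + (sin(pi/6)/(1/2))*B = sqrt(3)/2 + (1)*B.
Answer: sqrt(3)/2 + 1/2*e12


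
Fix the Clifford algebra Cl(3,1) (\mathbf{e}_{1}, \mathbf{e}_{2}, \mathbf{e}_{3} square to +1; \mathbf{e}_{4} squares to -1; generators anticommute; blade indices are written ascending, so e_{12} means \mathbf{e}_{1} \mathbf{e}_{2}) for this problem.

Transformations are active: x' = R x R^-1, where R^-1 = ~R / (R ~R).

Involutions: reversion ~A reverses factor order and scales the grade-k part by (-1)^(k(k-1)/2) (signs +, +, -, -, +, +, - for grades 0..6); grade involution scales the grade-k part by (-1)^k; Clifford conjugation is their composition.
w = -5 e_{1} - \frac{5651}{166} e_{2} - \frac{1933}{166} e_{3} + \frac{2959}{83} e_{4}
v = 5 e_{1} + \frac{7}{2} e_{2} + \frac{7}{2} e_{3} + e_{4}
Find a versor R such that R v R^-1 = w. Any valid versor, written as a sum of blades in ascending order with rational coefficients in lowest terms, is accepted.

Here q(v) = q(w) = \frac{97}{2}; the classical choice R = v + w = -\frac{2535}{83} e_{2} - \frac{676}{83} e_{3} + \frac{3042}{83} e_{4} then realises v -> w under the sandwich.
Answer: -\frac{2535}{83} e_{2} - \frac{676}{83} e_{3} + \frac{3042}{83} e_{4}


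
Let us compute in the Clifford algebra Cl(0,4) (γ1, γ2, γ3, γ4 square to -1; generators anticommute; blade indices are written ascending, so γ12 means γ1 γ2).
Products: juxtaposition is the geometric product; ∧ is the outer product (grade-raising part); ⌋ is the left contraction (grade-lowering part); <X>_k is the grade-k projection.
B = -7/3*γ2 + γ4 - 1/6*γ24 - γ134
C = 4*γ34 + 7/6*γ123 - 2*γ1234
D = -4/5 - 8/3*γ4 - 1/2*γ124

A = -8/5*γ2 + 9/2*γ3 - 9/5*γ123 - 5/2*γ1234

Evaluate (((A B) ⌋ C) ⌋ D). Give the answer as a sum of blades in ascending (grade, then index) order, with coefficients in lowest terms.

step 1: -56/15 - 5/2*γ2 - 4/15*γ4 + 277/60*γ13 - 9/2*γ14 + 21/2*γ23 + 1/5*γ24 + 9/2*γ34 + 5/2*γ123 - 83/15*γ134 + 3/4*γ234 - 17/5*γ1234
step 2: -497/60 - 43/4*γ1 + 5923/360*γ2 - 16/15*γ3 - 5*γ4 + 9*γ12 - 199/60*γ13 + 21*γ14 - 9*γ23 - 277/30*γ24 - 224/15*γ34 - 172/45*γ123 + 5*γ134 + 112/15*γ1234
step 3: -503/75 - 277/60*γ1 - 21/2*γ2 + 2393/90*γ4 - 5/2*γ12 - 5923/720*γ14 - 43/8*γ24 + 497/120*γ124
Answer: -503/75 - 277/60*γ1 - 21/2*γ2 + 2393/90*γ4 - 5/2*γ12 - 5923/720*γ14 - 43/8*γ24 + 497/120*γ124


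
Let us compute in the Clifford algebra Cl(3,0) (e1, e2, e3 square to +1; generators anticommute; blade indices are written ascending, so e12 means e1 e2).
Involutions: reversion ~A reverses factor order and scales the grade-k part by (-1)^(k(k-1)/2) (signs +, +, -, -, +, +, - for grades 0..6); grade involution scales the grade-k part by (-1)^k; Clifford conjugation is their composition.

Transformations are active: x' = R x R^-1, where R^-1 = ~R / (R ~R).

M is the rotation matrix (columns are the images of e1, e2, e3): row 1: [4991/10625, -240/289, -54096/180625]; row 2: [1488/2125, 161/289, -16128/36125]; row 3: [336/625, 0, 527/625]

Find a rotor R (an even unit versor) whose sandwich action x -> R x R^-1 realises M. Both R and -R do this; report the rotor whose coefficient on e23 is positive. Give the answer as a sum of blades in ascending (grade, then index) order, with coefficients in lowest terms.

Method: write R = a + b12*e12 + b13*e13 + b23*e23 with a^2 + b12^2 + b13^2 + b23^2 = 1 (so R^-1 = ~R). Expanding the columns R e_j ~R gives tr M = 4a^2 - 1 and, from the antisymmetric part, M21 - M12 = -4a*b12, M13 - M31 = 4a*b13, M32 - M23 = -4a*b23.
Here tr M = 13511/7225, so a^2 = (1 + tr M)/4 = 5184/7225 and a = ±72/85. Taking a = 72/85: M21 - M12 = 55296/36125, M13 - M31 = -6048/7225, M32 - M23 = 16128/36125, giving b12 = -192/425, b13 = -21/85, b23 = -56/425, i.e. R = 72/85 - 192/425*e12 - 21/85*e13 - 56/425*e23.
Its e23 coefficient is negative, so report the other preimage -R.
Answer: -72/85 + 192/425*e12 + 21/85*e13 + 56/425*e23. Recall the cover is two-to-one: with M of trace 13511/7225, both preimages act alike, and the stated e23 sign chooses the sheet.


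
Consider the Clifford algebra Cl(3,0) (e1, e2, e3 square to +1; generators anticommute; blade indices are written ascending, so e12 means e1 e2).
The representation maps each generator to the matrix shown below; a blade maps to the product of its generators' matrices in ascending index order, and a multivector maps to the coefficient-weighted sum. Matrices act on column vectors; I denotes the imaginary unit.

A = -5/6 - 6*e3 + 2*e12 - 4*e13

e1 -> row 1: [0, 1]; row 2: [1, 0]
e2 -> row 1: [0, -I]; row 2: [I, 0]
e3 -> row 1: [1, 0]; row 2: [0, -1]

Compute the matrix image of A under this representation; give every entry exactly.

Bivector images (products of the table entries): rho(e12) = rho(e1)rho(e2) = row 1: [I, 0]; row 2: [0, -I]; rho(e13) = rho(e1)rho(e3) = row 1: [0, -1]; row 2: [1, 0].
M = (-5/6)*1 + (-6)*rho(e3) + (2)*rho(e12) + (-4)*rho(e13), summed entrywise (1 is the identity matrix):
Answer: row 1: [-41/6 + 2*I, 4]; row 2: [-4, 31/6 - 2*I]


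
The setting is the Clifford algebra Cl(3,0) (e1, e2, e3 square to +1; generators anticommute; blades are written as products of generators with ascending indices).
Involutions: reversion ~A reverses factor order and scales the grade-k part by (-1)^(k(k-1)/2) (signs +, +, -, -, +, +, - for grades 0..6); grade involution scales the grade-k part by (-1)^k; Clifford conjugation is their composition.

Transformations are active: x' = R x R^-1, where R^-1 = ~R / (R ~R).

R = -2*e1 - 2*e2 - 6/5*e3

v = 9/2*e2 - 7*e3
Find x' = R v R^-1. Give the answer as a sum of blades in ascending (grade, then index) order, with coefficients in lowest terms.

~R = -2*e1 - 2*e2 - 6/5*e3, and R ~R = 236/25, so R^-1 = ~R / (236/25).
R v = -3/5 - 9*e1 e2 + 14*e1 e3 + 97/5*e2 e3
Answer: 15/59*e1 - 501/118*e2 + 422/59*e3


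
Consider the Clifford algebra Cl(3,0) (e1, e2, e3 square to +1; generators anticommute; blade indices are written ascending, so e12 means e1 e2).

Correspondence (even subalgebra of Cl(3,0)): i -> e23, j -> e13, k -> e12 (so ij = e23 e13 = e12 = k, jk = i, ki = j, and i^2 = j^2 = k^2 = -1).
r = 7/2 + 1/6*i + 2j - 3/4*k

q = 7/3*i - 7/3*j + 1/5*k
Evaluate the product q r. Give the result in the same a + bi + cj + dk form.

In blades: q = 1/5*e12 - 7/3*e13 + 7/3*e23, r = 7/2 - 3/4*e12 + 2*e13 + 1/6*e23.
Distribute q over r term by term (generator squares from the signature, products reordered to ascending indices): (1/5*e12)*r = 3/20 + 7/10*e12 + 1/30*e13 - 2/5*e23; (-7/3*e13)*r = 14/3 + 7/18*e12 - 49/6*e13 + 7/4*e23; (7/3*e23)*r = -7/18 + 14/3*e12 + 7/4*e13 + 49/6*e23.
Sum: 797/180 + 259/45*e12 - 383/60*e13 + 571/60*e23; translating back through the correspondence:
Answer: 797/180 + 571/60*i - 383/60*j + 259/45*k


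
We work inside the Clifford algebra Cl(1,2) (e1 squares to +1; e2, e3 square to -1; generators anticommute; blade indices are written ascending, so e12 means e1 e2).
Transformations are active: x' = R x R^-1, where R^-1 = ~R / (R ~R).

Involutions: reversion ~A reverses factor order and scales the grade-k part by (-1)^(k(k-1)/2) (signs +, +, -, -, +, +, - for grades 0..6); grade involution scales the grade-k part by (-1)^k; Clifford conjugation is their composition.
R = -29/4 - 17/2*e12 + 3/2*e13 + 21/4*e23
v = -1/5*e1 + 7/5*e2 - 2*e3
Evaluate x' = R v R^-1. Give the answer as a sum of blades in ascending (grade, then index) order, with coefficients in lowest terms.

~R = -29/4 + 17/2*e12 - 3/2*e13 - 21/4*e23, and R ~R = 45/8, so R^-1 = ~R / (45/8).
R v = 327/20*e1 - 27/20*e2 + 443/20*e3 + 277/20*e123
Answer: -1207/75*e1 + 142/15*e2 - 331/25*e3


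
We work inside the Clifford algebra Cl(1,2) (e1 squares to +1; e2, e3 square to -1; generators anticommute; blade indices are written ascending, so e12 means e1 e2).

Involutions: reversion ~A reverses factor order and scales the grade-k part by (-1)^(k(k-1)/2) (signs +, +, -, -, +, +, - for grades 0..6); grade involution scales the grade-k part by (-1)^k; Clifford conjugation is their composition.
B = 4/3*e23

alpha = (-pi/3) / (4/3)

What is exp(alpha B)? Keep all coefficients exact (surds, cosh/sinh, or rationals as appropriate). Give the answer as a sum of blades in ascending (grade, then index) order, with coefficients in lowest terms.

B^2 = (4/3)^2*(e23)^2 = 16/9*(-1) = -16/9 (a basis 2-blade squares to minus the product of its generators' squares).
B^2 = -16/9 — since the square is negative, the closed form is circular: l = 4/3, alpha*l = -pi/3, so exp(alpha B) = cos(-pi/3) + (sin(-pi/3)/(4/3))*B = 1/2 + (-3*sqrt(3)/8)*B.
Answer: 1/2 - sqrt(3)/2*e23


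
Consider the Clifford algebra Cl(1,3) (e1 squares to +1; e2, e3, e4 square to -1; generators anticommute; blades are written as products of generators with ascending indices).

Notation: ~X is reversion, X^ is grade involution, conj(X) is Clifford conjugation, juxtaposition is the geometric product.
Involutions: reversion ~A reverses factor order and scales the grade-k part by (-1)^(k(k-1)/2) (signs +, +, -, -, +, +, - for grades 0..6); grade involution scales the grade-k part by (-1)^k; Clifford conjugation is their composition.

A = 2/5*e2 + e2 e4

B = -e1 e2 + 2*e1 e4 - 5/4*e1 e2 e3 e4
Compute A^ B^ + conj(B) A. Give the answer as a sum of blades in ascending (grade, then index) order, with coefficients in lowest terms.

first term: 2/5*e1 - 2*e1 e2 - 5/4*e1 e3 - e1 e4 + 4/5*e1 e2 e4 + 1/2*e1 e3 e4
second term: -2/5*e1 - 2*e1 e2 - 5/4*e1 e3 - e1 e4 + 4/5*e1 e2 e4 + 1/2*e1 e3 e4
Answer: -4*e1 e2 - 5/2*e1 e3 - 2*e1 e4 + 8/5*e1 e2 e4 + e1 e3 e4


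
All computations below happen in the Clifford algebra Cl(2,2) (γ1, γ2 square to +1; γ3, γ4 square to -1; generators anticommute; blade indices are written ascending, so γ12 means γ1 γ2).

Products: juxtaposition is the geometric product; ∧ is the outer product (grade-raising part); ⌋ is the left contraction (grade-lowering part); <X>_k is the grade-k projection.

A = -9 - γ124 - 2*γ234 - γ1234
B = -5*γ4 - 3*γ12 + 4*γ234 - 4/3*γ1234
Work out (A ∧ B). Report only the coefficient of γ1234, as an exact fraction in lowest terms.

step 1: 45*γ4 + 27*γ12 - 36*γ234 + 12*γ1234
Answer: 12


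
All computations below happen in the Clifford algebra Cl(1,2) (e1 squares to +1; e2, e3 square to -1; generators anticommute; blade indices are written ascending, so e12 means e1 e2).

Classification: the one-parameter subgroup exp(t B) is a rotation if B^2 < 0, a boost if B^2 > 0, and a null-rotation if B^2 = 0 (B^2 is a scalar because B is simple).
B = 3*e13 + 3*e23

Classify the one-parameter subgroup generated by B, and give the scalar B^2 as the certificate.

B^2 term by term: the squares give (3)^2*(e13)^2 + (3)^2*(e23)^2 = 9*(+1) + 9*(-1) = 0 (each basis 2-blade squares to minus the product of its generators' squares); cross terms between blades sharing an index anticommute and cancel. So B^2 = 0.
Answer: null-rotation, certificate B^2 = 0. The invariant at work: B^2 = 0 is unchanged by conjugation, hence its sign classifies the subgroup whatever basis B is written in.


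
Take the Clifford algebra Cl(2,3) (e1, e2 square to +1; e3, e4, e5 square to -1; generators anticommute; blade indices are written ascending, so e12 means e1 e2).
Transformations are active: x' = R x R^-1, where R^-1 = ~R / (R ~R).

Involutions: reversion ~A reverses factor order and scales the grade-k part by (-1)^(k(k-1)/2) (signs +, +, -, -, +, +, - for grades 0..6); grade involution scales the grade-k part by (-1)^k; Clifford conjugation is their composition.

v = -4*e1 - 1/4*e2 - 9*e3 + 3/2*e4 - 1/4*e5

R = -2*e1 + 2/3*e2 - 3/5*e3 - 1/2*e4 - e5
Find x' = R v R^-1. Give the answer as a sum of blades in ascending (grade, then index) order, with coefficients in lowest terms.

~R = -2*e1 + 2/3*e2 - 3/5*e3 - 1/2*e4 - e5, and R ~R = 2551/900, so R^-1 = ~R / (2551/900).
R v = 44/15 + 19/6*e12 + 78/5*e13 - 5*e14 - 7/2*e15 - 123/20*e23 + 7/8*e24 - 5/12*e25 - 27/5*e34 - 177/20*e35 + 13/8*e45
Answer: -356/2551*e1 + 16631/10204*e2 + 19791/2551*e3 - 12933/5102*e4 - 18569/10204*e5
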